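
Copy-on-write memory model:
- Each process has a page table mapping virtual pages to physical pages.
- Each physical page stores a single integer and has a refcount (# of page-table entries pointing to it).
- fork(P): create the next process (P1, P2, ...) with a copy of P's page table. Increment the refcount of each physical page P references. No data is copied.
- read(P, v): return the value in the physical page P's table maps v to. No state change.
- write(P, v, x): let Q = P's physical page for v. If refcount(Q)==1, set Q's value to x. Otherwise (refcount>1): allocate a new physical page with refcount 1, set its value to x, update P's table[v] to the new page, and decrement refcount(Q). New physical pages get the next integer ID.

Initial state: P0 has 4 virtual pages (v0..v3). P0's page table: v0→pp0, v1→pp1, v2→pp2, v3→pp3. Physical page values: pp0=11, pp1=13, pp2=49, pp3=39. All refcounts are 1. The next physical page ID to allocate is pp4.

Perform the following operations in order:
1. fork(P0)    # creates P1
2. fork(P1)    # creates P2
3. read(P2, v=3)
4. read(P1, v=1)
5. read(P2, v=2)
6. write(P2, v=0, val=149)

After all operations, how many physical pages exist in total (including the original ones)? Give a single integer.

Op 1: fork(P0) -> P1. 4 ppages; refcounts: pp0:2 pp1:2 pp2:2 pp3:2
Op 2: fork(P1) -> P2. 4 ppages; refcounts: pp0:3 pp1:3 pp2:3 pp3:3
Op 3: read(P2, v3) -> 39. No state change.
Op 4: read(P1, v1) -> 13. No state change.
Op 5: read(P2, v2) -> 49. No state change.
Op 6: write(P2, v0, 149). refcount(pp0)=3>1 -> COPY to pp4. 5 ppages; refcounts: pp0:2 pp1:3 pp2:3 pp3:3 pp4:1

Answer: 5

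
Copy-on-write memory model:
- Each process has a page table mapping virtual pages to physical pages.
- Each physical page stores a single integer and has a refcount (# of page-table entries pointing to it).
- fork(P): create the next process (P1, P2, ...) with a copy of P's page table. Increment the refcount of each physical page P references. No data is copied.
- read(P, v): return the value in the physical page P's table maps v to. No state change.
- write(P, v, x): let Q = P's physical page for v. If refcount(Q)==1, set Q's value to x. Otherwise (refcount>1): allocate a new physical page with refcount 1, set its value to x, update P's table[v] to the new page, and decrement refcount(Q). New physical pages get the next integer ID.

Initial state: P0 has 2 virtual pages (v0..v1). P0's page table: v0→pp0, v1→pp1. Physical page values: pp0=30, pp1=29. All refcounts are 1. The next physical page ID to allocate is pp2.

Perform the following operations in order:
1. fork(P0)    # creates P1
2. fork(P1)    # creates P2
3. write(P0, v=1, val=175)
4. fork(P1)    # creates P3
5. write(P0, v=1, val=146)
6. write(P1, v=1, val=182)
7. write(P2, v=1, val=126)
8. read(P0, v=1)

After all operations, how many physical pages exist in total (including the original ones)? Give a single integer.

Answer: 5

Derivation:
Op 1: fork(P0) -> P1. 2 ppages; refcounts: pp0:2 pp1:2
Op 2: fork(P1) -> P2. 2 ppages; refcounts: pp0:3 pp1:3
Op 3: write(P0, v1, 175). refcount(pp1)=3>1 -> COPY to pp2. 3 ppages; refcounts: pp0:3 pp1:2 pp2:1
Op 4: fork(P1) -> P3. 3 ppages; refcounts: pp0:4 pp1:3 pp2:1
Op 5: write(P0, v1, 146). refcount(pp2)=1 -> write in place. 3 ppages; refcounts: pp0:4 pp1:3 pp2:1
Op 6: write(P1, v1, 182). refcount(pp1)=3>1 -> COPY to pp3. 4 ppages; refcounts: pp0:4 pp1:2 pp2:1 pp3:1
Op 7: write(P2, v1, 126). refcount(pp1)=2>1 -> COPY to pp4. 5 ppages; refcounts: pp0:4 pp1:1 pp2:1 pp3:1 pp4:1
Op 8: read(P0, v1) -> 146. No state change.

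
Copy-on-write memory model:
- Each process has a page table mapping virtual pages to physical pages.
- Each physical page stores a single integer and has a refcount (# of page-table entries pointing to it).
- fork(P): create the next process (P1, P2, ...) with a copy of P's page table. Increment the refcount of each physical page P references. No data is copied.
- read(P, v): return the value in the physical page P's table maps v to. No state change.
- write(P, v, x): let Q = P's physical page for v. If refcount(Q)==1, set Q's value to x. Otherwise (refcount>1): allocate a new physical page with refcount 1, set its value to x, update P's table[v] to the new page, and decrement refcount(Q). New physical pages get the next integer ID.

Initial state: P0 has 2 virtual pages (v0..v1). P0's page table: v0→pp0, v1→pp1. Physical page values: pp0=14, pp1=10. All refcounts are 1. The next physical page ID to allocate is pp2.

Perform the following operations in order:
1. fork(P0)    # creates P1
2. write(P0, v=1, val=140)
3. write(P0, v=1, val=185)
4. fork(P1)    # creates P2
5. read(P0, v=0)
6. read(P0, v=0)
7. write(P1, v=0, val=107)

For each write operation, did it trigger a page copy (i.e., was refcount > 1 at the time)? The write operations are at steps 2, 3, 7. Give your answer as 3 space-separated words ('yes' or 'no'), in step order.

Op 1: fork(P0) -> P1. 2 ppages; refcounts: pp0:2 pp1:2
Op 2: write(P0, v1, 140). refcount(pp1)=2>1 -> COPY to pp2. 3 ppages; refcounts: pp0:2 pp1:1 pp2:1
Op 3: write(P0, v1, 185). refcount(pp2)=1 -> write in place. 3 ppages; refcounts: pp0:2 pp1:1 pp2:1
Op 4: fork(P1) -> P2. 3 ppages; refcounts: pp0:3 pp1:2 pp2:1
Op 5: read(P0, v0) -> 14. No state change.
Op 6: read(P0, v0) -> 14. No state change.
Op 7: write(P1, v0, 107). refcount(pp0)=3>1 -> COPY to pp3. 4 ppages; refcounts: pp0:2 pp1:2 pp2:1 pp3:1

yes no yes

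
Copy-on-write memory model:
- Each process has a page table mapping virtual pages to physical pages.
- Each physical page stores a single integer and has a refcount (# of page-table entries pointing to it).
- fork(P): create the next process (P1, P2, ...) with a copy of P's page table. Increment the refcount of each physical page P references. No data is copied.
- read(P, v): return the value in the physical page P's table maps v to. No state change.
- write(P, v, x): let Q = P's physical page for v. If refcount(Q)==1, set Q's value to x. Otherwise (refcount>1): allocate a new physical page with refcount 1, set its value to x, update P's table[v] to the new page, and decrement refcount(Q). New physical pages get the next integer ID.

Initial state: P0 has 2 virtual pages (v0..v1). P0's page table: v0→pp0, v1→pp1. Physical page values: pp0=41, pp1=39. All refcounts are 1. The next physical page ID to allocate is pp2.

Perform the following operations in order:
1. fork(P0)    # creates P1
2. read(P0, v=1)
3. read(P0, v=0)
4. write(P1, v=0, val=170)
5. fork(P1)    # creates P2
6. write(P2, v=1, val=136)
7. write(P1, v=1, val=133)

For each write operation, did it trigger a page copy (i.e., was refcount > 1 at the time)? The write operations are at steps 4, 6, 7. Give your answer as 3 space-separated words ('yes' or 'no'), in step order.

Op 1: fork(P0) -> P1. 2 ppages; refcounts: pp0:2 pp1:2
Op 2: read(P0, v1) -> 39. No state change.
Op 3: read(P0, v0) -> 41. No state change.
Op 4: write(P1, v0, 170). refcount(pp0)=2>1 -> COPY to pp2. 3 ppages; refcounts: pp0:1 pp1:2 pp2:1
Op 5: fork(P1) -> P2. 3 ppages; refcounts: pp0:1 pp1:3 pp2:2
Op 6: write(P2, v1, 136). refcount(pp1)=3>1 -> COPY to pp3. 4 ppages; refcounts: pp0:1 pp1:2 pp2:2 pp3:1
Op 7: write(P1, v1, 133). refcount(pp1)=2>1 -> COPY to pp4. 5 ppages; refcounts: pp0:1 pp1:1 pp2:2 pp3:1 pp4:1

yes yes yes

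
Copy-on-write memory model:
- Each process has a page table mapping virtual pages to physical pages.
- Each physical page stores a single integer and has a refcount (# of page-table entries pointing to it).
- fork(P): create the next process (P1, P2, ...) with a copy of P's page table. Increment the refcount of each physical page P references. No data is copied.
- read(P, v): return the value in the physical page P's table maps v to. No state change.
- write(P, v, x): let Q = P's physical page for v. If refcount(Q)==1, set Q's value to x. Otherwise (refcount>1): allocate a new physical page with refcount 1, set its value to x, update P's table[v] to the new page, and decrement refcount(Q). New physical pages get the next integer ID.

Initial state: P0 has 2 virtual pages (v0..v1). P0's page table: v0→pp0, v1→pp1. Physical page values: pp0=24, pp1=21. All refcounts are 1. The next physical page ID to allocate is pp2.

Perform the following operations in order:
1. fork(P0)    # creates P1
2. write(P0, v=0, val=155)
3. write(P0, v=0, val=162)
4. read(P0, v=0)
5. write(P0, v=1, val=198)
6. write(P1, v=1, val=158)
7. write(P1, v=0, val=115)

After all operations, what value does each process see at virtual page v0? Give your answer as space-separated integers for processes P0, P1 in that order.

Answer: 162 115

Derivation:
Op 1: fork(P0) -> P1. 2 ppages; refcounts: pp0:2 pp1:2
Op 2: write(P0, v0, 155). refcount(pp0)=2>1 -> COPY to pp2. 3 ppages; refcounts: pp0:1 pp1:2 pp2:1
Op 3: write(P0, v0, 162). refcount(pp2)=1 -> write in place. 3 ppages; refcounts: pp0:1 pp1:2 pp2:1
Op 4: read(P0, v0) -> 162. No state change.
Op 5: write(P0, v1, 198). refcount(pp1)=2>1 -> COPY to pp3. 4 ppages; refcounts: pp0:1 pp1:1 pp2:1 pp3:1
Op 6: write(P1, v1, 158). refcount(pp1)=1 -> write in place. 4 ppages; refcounts: pp0:1 pp1:1 pp2:1 pp3:1
Op 7: write(P1, v0, 115). refcount(pp0)=1 -> write in place. 4 ppages; refcounts: pp0:1 pp1:1 pp2:1 pp3:1
P0: v0 -> pp2 = 162
P1: v0 -> pp0 = 115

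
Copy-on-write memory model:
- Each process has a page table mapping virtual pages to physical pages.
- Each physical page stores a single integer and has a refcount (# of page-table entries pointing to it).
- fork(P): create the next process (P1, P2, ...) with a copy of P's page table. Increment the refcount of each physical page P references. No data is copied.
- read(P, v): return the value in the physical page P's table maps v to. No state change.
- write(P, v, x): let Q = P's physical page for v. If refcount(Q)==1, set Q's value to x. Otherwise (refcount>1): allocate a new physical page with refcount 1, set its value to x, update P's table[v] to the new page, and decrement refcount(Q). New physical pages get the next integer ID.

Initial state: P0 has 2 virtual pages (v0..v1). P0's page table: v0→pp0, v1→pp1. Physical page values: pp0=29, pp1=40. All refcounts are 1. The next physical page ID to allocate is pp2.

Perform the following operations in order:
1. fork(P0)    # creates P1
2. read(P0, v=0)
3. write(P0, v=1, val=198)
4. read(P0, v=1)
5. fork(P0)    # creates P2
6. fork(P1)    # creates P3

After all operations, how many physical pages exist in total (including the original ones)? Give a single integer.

Answer: 3

Derivation:
Op 1: fork(P0) -> P1. 2 ppages; refcounts: pp0:2 pp1:2
Op 2: read(P0, v0) -> 29. No state change.
Op 3: write(P0, v1, 198). refcount(pp1)=2>1 -> COPY to pp2. 3 ppages; refcounts: pp0:2 pp1:1 pp2:1
Op 4: read(P0, v1) -> 198. No state change.
Op 5: fork(P0) -> P2. 3 ppages; refcounts: pp0:3 pp1:1 pp2:2
Op 6: fork(P1) -> P3. 3 ppages; refcounts: pp0:4 pp1:2 pp2:2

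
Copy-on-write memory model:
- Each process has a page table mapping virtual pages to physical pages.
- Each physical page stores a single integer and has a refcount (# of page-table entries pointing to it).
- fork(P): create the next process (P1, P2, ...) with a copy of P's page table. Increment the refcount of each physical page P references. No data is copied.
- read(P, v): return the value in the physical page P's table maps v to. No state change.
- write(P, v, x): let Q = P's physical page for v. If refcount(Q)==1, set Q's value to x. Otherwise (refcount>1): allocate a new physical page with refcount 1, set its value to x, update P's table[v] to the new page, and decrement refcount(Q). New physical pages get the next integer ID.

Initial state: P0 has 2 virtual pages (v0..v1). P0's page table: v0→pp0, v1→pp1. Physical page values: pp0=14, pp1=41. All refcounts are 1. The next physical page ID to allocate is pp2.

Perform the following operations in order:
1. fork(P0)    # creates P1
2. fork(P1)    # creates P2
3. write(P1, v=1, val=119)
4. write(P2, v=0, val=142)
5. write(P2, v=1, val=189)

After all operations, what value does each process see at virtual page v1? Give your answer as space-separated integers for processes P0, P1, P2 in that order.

Op 1: fork(P0) -> P1. 2 ppages; refcounts: pp0:2 pp1:2
Op 2: fork(P1) -> P2. 2 ppages; refcounts: pp0:3 pp1:3
Op 3: write(P1, v1, 119). refcount(pp1)=3>1 -> COPY to pp2. 3 ppages; refcounts: pp0:3 pp1:2 pp2:1
Op 4: write(P2, v0, 142). refcount(pp0)=3>1 -> COPY to pp3. 4 ppages; refcounts: pp0:2 pp1:2 pp2:1 pp3:1
Op 5: write(P2, v1, 189). refcount(pp1)=2>1 -> COPY to pp4. 5 ppages; refcounts: pp0:2 pp1:1 pp2:1 pp3:1 pp4:1
P0: v1 -> pp1 = 41
P1: v1 -> pp2 = 119
P2: v1 -> pp4 = 189

Answer: 41 119 189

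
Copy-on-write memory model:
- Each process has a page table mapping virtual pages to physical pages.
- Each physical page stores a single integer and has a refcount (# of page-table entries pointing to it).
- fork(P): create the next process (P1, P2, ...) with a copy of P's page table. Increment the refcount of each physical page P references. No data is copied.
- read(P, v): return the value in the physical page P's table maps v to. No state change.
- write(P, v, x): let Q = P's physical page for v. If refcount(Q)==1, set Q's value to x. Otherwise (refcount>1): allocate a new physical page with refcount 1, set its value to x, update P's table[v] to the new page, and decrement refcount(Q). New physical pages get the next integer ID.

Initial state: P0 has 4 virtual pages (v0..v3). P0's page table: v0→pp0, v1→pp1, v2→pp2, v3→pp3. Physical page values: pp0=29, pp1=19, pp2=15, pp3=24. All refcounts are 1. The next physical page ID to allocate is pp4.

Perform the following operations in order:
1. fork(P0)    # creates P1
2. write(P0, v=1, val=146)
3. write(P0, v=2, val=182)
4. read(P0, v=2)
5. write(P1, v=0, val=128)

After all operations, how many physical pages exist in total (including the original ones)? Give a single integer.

Op 1: fork(P0) -> P1. 4 ppages; refcounts: pp0:2 pp1:2 pp2:2 pp3:2
Op 2: write(P0, v1, 146). refcount(pp1)=2>1 -> COPY to pp4. 5 ppages; refcounts: pp0:2 pp1:1 pp2:2 pp3:2 pp4:1
Op 3: write(P0, v2, 182). refcount(pp2)=2>1 -> COPY to pp5. 6 ppages; refcounts: pp0:2 pp1:1 pp2:1 pp3:2 pp4:1 pp5:1
Op 4: read(P0, v2) -> 182. No state change.
Op 5: write(P1, v0, 128). refcount(pp0)=2>1 -> COPY to pp6. 7 ppages; refcounts: pp0:1 pp1:1 pp2:1 pp3:2 pp4:1 pp5:1 pp6:1

Answer: 7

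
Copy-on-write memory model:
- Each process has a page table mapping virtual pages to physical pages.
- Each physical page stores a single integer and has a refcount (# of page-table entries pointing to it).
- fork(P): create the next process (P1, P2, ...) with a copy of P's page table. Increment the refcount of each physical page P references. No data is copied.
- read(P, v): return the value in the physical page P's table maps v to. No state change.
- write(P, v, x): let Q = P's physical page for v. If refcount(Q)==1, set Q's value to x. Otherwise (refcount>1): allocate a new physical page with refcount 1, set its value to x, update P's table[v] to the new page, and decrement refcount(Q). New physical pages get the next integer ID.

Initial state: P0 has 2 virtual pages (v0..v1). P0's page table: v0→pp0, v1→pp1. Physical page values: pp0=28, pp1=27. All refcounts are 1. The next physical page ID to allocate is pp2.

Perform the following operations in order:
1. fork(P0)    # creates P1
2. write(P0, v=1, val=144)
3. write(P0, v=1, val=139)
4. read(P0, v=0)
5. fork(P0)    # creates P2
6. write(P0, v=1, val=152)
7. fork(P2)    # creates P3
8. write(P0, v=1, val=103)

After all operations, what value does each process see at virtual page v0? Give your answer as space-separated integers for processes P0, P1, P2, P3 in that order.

Op 1: fork(P0) -> P1. 2 ppages; refcounts: pp0:2 pp1:2
Op 2: write(P0, v1, 144). refcount(pp1)=2>1 -> COPY to pp2. 3 ppages; refcounts: pp0:2 pp1:1 pp2:1
Op 3: write(P0, v1, 139). refcount(pp2)=1 -> write in place. 3 ppages; refcounts: pp0:2 pp1:1 pp2:1
Op 4: read(P0, v0) -> 28. No state change.
Op 5: fork(P0) -> P2. 3 ppages; refcounts: pp0:3 pp1:1 pp2:2
Op 6: write(P0, v1, 152). refcount(pp2)=2>1 -> COPY to pp3. 4 ppages; refcounts: pp0:3 pp1:1 pp2:1 pp3:1
Op 7: fork(P2) -> P3. 4 ppages; refcounts: pp0:4 pp1:1 pp2:2 pp3:1
Op 8: write(P0, v1, 103). refcount(pp3)=1 -> write in place. 4 ppages; refcounts: pp0:4 pp1:1 pp2:2 pp3:1
P0: v0 -> pp0 = 28
P1: v0 -> pp0 = 28
P2: v0 -> pp0 = 28
P3: v0 -> pp0 = 28

Answer: 28 28 28 28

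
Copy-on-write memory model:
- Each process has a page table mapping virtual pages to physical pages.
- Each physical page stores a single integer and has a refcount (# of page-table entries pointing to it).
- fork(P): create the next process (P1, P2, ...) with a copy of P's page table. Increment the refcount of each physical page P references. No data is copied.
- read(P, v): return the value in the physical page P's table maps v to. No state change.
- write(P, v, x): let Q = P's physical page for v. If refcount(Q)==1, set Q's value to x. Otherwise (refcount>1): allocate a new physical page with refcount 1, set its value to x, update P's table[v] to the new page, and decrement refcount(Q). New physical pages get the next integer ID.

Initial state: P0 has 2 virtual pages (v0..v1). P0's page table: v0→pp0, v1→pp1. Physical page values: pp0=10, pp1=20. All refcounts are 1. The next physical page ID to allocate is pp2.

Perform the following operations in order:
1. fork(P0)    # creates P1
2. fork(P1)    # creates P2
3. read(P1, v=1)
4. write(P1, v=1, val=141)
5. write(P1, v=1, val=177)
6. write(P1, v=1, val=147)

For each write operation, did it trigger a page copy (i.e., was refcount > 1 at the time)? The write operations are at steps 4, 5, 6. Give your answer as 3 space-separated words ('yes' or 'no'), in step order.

Op 1: fork(P0) -> P1. 2 ppages; refcounts: pp0:2 pp1:2
Op 2: fork(P1) -> P2. 2 ppages; refcounts: pp0:3 pp1:3
Op 3: read(P1, v1) -> 20. No state change.
Op 4: write(P1, v1, 141). refcount(pp1)=3>1 -> COPY to pp2. 3 ppages; refcounts: pp0:3 pp1:2 pp2:1
Op 5: write(P1, v1, 177). refcount(pp2)=1 -> write in place. 3 ppages; refcounts: pp0:3 pp1:2 pp2:1
Op 6: write(P1, v1, 147). refcount(pp2)=1 -> write in place. 3 ppages; refcounts: pp0:3 pp1:2 pp2:1

yes no no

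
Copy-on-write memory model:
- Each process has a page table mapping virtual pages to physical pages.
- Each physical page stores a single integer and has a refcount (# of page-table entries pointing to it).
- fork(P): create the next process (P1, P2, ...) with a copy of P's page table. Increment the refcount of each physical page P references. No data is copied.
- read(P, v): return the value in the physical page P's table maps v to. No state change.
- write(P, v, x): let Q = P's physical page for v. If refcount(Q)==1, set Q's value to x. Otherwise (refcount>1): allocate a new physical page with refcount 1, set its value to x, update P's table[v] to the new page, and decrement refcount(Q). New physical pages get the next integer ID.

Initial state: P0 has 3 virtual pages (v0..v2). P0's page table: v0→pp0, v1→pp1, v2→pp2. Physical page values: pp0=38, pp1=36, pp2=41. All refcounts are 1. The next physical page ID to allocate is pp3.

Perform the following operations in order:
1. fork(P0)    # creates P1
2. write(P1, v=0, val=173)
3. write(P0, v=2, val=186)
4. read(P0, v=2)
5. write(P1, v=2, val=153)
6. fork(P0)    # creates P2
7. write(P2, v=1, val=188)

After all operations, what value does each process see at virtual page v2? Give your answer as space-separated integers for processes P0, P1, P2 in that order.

Op 1: fork(P0) -> P1. 3 ppages; refcounts: pp0:2 pp1:2 pp2:2
Op 2: write(P1, v0, 173). refcount(pp0)=2>1 -> COPY to pp3. 4 ppages; refcounts: pp0:1 pp1:2 pp2:2 pp3:1
Op 3: write(P0, v2, 186). refcount(pp2)=2>1 -> COPY to pp4. 5 ppages; refcounts: pp0:1 pp1:2 pp2:1 pp3:1 pp4:1
Op 4: read(P0, v2) -> 186. No state change.
Op 5: write(P1, v2, 153). refcount(pp2)=1 -> write in place. 5 ppages; refcounts: pp0:1 pp1:2 pp2:1 pp3:1 pp4:1
Op 6: fork(P0) -> P2. 5 ppages; refcounts: pp0:2 pp1:3 pp2:1 pp3:1 pp4:2
Op 7: write(P2, v1, 188). refcount(pp1)=3>1 -> COPY to pp5. 6 ppages; refcounts: pp0:2 pp1:2 pp2:1 pp3:1 pp4:2 pp5:1
P0: v2 -> pp4 = 186
P1: v2 -> pp2 = 153
P2: v2 -> pp4 = 186

Answer: 186 153 186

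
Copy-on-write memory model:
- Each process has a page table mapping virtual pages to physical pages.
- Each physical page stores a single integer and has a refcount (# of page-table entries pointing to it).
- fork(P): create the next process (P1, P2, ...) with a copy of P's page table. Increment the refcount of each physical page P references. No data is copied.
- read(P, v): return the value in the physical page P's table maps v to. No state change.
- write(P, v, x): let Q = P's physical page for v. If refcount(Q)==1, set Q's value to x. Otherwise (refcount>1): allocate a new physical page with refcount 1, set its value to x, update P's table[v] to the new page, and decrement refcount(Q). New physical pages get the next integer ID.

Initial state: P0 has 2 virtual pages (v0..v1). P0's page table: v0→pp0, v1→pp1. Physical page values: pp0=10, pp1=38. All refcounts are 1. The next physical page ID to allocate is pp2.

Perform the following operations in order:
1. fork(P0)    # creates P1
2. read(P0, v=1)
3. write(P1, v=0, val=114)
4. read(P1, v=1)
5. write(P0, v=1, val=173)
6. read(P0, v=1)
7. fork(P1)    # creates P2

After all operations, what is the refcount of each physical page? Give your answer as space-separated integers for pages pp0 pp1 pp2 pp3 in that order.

Answer: 1 2 2 1

Derivation:
Op 1: fork(P0) -> P1. 2 ppages; refcounts: pp0:2 pp1:2
Op 2: read(P0, v1) -> 38. No state change.
Op 3: write(P1, v0, 114). refcount(pp0)=2>1 -> COPY to pp2. 3 ppages; refcounts: pp0:1 pp1:2 pp2:1
Op 4: read(P1, v1) -> 38. No state change.
Op 5: write(P0, v1, 173). refcount(pp1)=2>1 -> COPY to pp3. 4 ppages; refcounts: pp0:1 pp1:1 pp2:1 pp3:1
Op 6: read(P0, v1) -> 173. No state change.
Op 7: fork(P1) -> P2. 4 ppages; refcounts: pp0:1 pp1:2 pp2:2 pp3:1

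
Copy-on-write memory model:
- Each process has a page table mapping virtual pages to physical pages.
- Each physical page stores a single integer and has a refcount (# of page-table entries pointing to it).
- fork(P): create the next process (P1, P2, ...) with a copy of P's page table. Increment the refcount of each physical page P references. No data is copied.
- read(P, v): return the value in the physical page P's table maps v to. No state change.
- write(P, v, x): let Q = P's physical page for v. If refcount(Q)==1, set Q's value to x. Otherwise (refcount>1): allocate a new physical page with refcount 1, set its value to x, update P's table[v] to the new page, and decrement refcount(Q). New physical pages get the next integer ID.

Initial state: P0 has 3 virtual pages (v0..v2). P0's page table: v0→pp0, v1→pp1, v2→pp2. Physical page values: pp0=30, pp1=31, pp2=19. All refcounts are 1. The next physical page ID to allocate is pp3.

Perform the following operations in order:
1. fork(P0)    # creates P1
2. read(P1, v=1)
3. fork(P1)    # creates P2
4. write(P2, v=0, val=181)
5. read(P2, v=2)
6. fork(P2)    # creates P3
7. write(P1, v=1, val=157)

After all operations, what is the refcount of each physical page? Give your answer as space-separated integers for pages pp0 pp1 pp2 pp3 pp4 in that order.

Answer: 2 3 4 2 1

Derivation:
Op 1: fork(P0) -> P1. 3 ppages; refcounts: pp0:2 pp1:2 pp2:2
Op 2: read(P1, v1) -> 31. No state change.
Op 3: fork(P1) -> P2. 3 ppages; refcounts: pp0:3 pp1:3 pp2:3
Op 4: write(P2, v0, 181). refcount(pp0)=3>1 -> COPY to pp3. 4 ppages; refcounts: pp0:2 pp1:3 pp2:3 pp3:1
Op 5: read(P2, v2) -> 19. No state change.
Op 6: fork(P2) -> P3. 4 ppages; refcounts: pp0:2 pp1:4 pp2:4 pp3:2
Op 7: write(P1, v1, 157). refcount(pp1)=4>1 -> COPY to pp4. 5 ppages; refcounts: pp0:2 pp1:3 pp2:4 pp3:2 pp4:1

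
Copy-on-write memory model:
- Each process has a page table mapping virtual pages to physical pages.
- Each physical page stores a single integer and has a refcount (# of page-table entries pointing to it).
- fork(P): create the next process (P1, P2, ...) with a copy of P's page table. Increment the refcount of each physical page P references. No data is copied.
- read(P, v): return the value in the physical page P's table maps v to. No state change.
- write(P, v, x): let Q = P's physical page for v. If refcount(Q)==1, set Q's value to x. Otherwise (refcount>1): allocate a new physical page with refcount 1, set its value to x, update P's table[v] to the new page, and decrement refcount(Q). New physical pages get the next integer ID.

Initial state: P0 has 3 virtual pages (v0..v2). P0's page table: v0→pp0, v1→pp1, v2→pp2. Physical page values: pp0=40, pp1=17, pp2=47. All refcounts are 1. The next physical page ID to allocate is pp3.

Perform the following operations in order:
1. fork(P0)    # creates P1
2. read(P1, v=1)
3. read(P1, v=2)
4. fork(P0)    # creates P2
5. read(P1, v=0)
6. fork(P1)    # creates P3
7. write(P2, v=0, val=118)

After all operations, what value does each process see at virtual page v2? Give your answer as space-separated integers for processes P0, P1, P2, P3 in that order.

Answer: 47 47 47 47

Derivation:
Op 1: fork(P0) -> P1. 3 ppages; refcounts: pp0:2 pp1:2 pp2:2
Op 2: read(P1, v1) -> 17. No state change.
Op 3: read(P1, v2) -> 47. No state change.
Op 4: fork(P0) -> P2. 3 ppages; refcounts: pp0:3 pp1:3 pp2:3
Op 5: read(P1, v0) -> 40. No state change.
Op 6: fork(P1) -> P3. 3 ppages; refcounts: pp0:4 pp1:4 pp2:4
Op 7: write(P2, v0, 118). refcount(pp0)=4>1 -> COPY to pp3. 4 ppages; refcounts: pp0:3 pp1:4 pp2:4 pp3:1
P0: v2 -> pp2 = 47
P1: v2 -> pp2 = 47
P2: v2 -> pp2 = 47
P3: v2 -> pp2 = 47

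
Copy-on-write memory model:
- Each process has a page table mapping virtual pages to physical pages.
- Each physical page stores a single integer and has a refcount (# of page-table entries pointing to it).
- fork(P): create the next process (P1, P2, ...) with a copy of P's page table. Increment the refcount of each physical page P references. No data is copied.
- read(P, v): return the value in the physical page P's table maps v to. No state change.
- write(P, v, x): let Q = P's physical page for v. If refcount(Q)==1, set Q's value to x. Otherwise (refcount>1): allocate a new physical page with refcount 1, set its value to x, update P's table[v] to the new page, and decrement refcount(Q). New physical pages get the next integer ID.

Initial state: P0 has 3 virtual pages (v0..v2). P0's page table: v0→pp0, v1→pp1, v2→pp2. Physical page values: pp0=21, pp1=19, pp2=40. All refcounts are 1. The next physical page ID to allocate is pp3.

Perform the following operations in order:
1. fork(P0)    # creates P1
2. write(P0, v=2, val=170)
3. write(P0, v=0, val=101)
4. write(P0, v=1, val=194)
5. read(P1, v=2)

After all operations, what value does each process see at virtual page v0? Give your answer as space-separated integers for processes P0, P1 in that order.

Answer: 101 21

Derivation:
Op 1: fork(P0) -> P1. 3 ppages; refcounts: pp0:2 pp1:2 pp2:2
Op 2: write(P0, v2, 170). refcount(pp2)=2>1 -> COPY to pp3. 4 ppages; refcounts: pp0:2 pp1:2 pp2:1 pp3:1
Op 3: write(P0, v0, 101). refcount(pp0)=2>1 -> COPY to pp4. 5 ppages; refcounts: pp0:1 pp1:2 pp2:1 pp3:1 pp4:1
Op 4: write(P0, v1, 194). refcount(pp1)=2>1 -> COPY to pp5. 6 ppages; refcounts: pp0:1 pp1:1 pp2:1 pp3:1 pp4:1 pp5:1
Op 5: read(P1, v2) -> 40. No state change.
P0: v0 -> pp4 = 101
P1: v0 -> pp0 = 21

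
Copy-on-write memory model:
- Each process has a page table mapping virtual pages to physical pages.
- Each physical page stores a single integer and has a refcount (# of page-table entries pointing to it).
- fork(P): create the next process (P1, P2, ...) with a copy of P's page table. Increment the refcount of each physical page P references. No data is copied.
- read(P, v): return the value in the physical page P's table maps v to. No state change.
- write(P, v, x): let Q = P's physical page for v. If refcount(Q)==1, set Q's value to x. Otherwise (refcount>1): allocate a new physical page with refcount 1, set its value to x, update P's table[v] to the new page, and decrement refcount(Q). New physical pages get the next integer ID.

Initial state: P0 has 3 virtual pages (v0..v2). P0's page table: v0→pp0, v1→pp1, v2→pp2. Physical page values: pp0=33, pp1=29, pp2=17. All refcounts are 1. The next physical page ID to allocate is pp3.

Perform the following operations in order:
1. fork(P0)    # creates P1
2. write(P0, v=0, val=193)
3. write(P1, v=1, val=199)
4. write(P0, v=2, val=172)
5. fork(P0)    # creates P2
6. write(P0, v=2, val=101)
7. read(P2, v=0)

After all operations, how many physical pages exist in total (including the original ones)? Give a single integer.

Op 1: fork(P0) -> P1. 3 ppages; refcounts: pp0:2 pp1:2 pp2:2
Op 2: write(P0, v0, 193). refcount(pp0)=2>1 -> COPY to pp3. 4 ppages; refcounts: pp0:1 pp1:2 pp2:2 pp3:1
Op 3: write(P1, v1, 199). refcount(pp1)=2>1 -> COPY to pp4. 5 ppages; refcounts: pp0:1 pp1:1 pp2:2 pp3:1 pp4:1
Op 4: write(P0, v2, 172). refcount(pp2)=2>1 -> COPY to pp5. 6 ppages; refcounts: pp0:1 pp1:1 pp2:1 pp3:1 pp4:1 pp5:1
Op 5: fork(P0) -> P2. 6 ppages; refcounts: pp0:1 pp1:2 pp2:1 pp3:2 pp4:1 pp5:2
Op 6: write(P0, v2, 101). refcount(pp5)=2>1 -> COPY to pp6. 7 ppages; refcounts: pp0:1 pp1:2 pp2:1 pp3:2 pp4:1 pp5:1 pp6:1
Op 7: read(P2, v0) -> 193. No state change.

Answer: 7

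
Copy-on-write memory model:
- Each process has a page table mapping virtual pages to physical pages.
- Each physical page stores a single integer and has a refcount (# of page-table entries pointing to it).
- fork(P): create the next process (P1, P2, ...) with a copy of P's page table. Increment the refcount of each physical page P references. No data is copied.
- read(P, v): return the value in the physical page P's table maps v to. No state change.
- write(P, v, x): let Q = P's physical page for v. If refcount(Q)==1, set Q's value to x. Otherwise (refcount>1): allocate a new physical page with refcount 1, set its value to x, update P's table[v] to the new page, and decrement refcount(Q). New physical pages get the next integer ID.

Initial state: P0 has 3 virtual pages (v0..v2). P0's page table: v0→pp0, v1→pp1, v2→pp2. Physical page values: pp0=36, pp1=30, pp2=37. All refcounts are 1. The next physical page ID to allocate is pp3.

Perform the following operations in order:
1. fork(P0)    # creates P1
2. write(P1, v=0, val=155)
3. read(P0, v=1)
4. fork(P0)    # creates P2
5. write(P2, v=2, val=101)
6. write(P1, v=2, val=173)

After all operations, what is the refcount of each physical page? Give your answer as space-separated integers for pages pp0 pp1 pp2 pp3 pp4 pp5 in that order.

Op 1: fork(P0) -> P1. 3 ppages; refcounts: pp0:2 pp1:2 pp2:2
Op 2: write(P1, v0, 155). refcount(pp0)=2>1 -> COPY to pp3. 4 ppages; refcounts: pp0:1 pp1:2 pp2:2 pp3:1
Op 3: read(P0, v1) -> 30. No state change.
Op 4: fork(P0) -> P2. 4 ppages; refcounts: pp0:2 pp1:3 pp2:3 pp3:1
Op 5: write(P2, v2, 101). refcount(pp2)=3>1 -> COPY to pp4. 5 ppages; refcounts: pp0:2 pp1:3 pp2:2 pp3:1 pp4:1
Op 6: write(P1, v2, 173). refcount(pp2)=2>1 -> COPY to pp5. 6 ppages; refcounts: pp0:2 pp1:3 pp2:1 pp3:1 pp4:1 pp5:1

Answer: 2 3 1 1 1 1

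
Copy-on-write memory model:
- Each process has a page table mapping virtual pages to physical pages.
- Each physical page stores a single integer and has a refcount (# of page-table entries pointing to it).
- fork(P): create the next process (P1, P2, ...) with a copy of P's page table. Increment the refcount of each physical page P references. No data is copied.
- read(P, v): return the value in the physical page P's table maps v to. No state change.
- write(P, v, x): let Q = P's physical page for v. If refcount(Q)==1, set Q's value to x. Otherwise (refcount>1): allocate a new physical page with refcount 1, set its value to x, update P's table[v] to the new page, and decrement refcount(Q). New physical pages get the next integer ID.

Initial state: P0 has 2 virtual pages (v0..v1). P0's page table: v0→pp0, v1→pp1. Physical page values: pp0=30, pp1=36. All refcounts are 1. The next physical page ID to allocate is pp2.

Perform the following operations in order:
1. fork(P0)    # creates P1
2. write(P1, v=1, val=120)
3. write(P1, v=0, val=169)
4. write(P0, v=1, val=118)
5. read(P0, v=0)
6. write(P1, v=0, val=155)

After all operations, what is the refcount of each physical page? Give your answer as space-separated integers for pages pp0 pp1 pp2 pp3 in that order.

Op 1: fork(P0) -> P1. 2 ppages; refcounts: pp0:2 pp1:2
Op 2: write(P1, v1, 120). refcount(pp1)=2>1 -> COPY to pp2. 3 ppages; refcounts: pp0:2 pp1:1 pp2:1
Op 3: write(P1, v0, 169). refcount(pp0)=2>1 -> COPY to pp3. 4 ppages; refcounts: pp0:1 pp1:1 pp2:1 pp3:1
Op 4: write(P0, v1, 118). refcount(pp1)=1 -> write in place. 4 ppages; refcounts: pp0:1 pp1:1 pp2:1 pp3:1
Op 5: read(P0, v0) -> 30. No state change.
Op 6: write(P1, v0, 155). refcount(pp3)=1 -> write in place. 4 ppages; refcounts: pp0:1 pp1:1 pp2:1 pp3:1

Answer: 1 1 1 1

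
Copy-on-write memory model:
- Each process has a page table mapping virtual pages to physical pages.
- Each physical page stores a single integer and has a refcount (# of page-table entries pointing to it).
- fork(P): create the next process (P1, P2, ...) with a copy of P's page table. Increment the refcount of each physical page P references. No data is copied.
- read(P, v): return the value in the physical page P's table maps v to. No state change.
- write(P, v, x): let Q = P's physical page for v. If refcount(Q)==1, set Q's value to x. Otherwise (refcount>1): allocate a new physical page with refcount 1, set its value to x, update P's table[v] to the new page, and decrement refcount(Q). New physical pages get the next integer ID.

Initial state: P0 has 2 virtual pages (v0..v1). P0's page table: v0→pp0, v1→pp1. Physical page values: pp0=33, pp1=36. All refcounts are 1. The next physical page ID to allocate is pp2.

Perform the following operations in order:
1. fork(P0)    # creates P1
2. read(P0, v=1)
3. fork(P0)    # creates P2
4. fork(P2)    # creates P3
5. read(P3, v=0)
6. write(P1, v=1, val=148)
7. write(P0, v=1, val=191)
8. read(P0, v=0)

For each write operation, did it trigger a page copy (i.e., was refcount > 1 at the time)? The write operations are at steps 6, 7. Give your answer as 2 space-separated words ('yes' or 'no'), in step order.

Op 1: fork(P0) -> P1. 2 ppages; refcounts: pp0:2 pp1:2
Op 2: read(P0, v1) -> 36. No state change.
Op 3: fork(P0) -> P2. 2 ppages; refcounts: pp0:3 pp1:3
Op 4: fork(P2) -> P3. 2 ppages; refcounts: pp0:4 pp1:4
Op 5: read(P3, v0) -> 33. No state change.
Op 6: write(P1, v1, 148). refcount(pp1)=4>1 -> COPY to pp2. 3 ppages; refcounts: pp0:4 pp1:3 pp2:1
Op 7: write(P0, v1, 191). refcount(pp1)=3>1 -> COPY to pp3. 4 ppages; refcounts: pp0:4 pp1:2 pp2:1 pp3:1
Op 8: read(P0, v0) -> 33. No state change.

yes yes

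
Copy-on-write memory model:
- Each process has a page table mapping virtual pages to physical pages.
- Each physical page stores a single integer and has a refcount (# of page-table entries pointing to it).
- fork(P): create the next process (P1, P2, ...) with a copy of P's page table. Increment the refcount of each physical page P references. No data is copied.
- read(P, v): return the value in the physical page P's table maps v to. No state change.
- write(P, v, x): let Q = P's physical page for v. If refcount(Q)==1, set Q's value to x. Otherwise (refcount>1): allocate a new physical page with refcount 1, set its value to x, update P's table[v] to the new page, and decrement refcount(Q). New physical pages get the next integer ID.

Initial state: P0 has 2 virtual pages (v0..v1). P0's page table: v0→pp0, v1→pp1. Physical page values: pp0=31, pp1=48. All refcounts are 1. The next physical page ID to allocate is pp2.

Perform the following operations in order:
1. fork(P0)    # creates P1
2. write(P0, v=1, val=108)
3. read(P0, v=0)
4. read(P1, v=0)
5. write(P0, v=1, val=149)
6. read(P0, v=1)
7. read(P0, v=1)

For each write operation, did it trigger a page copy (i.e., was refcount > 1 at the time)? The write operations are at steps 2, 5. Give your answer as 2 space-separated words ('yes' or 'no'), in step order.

Op 1: fork(P0) -> P1. 2 ppages; refcounts: pp0:2 pp1:2
Op 2: write(P0, v1, 108). refcount(pp1)=2>1 -> COPY to pp2. 3 ppages; refcounts: pp0:2 pp1:1 pp2:1
Op 3: read(P0, v0) -> 31. No state change.
Op 4: read(P1, v0) -> 31. No state change.
Op 5: write(P0, v1, 149). refcount(pp2)=1 -> write in place. 3 ppages; refcounts: pp0:2 pp1:1 pp2:1
Op 6: read(P0, v1) -> 149. No state change.
Op 7: read(P0, v1) -> 149. No state change.

yes no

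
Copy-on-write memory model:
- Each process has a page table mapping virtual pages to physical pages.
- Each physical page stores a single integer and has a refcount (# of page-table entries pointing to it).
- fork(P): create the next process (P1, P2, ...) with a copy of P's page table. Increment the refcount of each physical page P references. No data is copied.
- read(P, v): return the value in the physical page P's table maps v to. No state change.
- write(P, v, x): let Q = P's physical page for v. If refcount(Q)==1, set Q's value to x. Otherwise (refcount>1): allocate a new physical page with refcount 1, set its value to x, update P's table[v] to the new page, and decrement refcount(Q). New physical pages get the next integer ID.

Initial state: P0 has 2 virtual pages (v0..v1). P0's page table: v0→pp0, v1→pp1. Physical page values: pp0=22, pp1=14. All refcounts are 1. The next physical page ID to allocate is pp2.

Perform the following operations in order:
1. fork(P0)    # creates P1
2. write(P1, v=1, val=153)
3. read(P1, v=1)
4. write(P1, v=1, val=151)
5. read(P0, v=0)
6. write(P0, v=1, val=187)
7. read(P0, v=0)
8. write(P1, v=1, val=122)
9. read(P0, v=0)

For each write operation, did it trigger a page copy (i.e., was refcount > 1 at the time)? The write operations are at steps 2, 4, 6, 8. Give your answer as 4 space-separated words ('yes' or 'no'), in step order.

Op 1: fork(P0) -> P1. 2 ppages; refcounts: pp0:2 pp1:2
Op 2: write(P1, v1, 153). refcount(pp1)=2>1 -> COPY to pp2. 3 ppages; refcounts: pp0:2 pp1:1 pp2:1
Op 3: read(P1, v1) -> 153. No state change.
Op 4: write(P1, v1, 151). refcount(pp2)=1 -> write in place. 3 ppages; refcounts: pp0:2 pp1:1 pp2:1
Op 5: read(P0, v0) -> 22. No state change.
Op 6: write(P0, v1, 187). refcount(pp1)=1 -> write in place. 3 ppages; refcounts: pp0:2 pp1:1 pp2:1
Op 7: read(P0, v0) -> 22. No state change.
Op 8: write(P1, v1, 122). refcount(pp2)=1 -> write in place. 3 ppages; refcounts: pp0:2 pp1:1 pp2:1
Op 9: read(P0, v0) -> 22. No state change.

yes no no no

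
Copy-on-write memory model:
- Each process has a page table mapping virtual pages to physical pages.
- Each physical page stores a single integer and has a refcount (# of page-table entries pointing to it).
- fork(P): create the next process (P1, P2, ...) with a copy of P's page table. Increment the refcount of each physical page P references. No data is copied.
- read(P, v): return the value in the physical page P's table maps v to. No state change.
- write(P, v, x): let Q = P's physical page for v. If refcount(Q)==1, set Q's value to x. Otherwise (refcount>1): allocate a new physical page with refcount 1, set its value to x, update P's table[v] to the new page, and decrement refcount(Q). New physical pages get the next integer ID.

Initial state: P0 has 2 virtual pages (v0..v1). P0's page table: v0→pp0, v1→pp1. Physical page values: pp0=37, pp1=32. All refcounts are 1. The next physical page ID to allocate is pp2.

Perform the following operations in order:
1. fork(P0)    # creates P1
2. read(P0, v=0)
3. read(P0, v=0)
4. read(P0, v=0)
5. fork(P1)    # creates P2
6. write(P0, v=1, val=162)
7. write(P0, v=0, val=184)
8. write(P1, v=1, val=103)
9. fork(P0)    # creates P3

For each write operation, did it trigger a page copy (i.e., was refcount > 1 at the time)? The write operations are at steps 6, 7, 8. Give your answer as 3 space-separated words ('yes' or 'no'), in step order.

Op 1: fork(P0) -> P1. 2 ppages; refcounts: pp0:2 pp1:2
Op 2: read(P0, v0) -> 37. No state change.
Op 3: read(P0, v0) -> 37. No state change.
Op 4: read(P0, v0) -> 37. No state change.
Op 5: fork(P1) -> P2. 2 ppages; refcounts: pp0:3 pp1:3
Op 6: write(P0, v1, 162). refcount(pp1)=3>1 -> COPY to pp2. 3 ppages; refcounts: pp0:3 pp1:2 pp2:1
Op 7: write(P0, v0, 184). refcount(pp0)=3>1 -> COPY to pp3. 4 ppages; refcounts: pp0:2 pp1:2 pp2:1 pp3:1
Op 8: write(P1, v1, 103). refcount(pp1)=2>1 -> COPY to pp4. 5 ppages; refcounts: pp0:2 pp1:1 pp2:1 pp3:1 pp4:1
Op 9: fork(P0) -> P3. 5 ppages; refcounts: pp0:2 pp1:1 pp2:2 pp3:2 pp4:1

yes yes yes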